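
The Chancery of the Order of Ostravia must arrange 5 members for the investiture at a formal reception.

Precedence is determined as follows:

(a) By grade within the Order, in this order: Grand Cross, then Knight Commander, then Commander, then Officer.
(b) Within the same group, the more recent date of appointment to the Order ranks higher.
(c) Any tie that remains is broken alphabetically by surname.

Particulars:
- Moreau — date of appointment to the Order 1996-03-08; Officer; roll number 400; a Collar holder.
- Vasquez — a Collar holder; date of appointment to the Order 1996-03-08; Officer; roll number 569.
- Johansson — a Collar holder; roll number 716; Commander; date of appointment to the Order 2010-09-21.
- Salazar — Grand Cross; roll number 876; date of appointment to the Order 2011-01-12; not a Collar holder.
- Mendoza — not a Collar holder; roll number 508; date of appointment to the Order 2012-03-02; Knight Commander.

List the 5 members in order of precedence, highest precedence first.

Salazar, Mendoza, Johansson, Moreau, Vasquez

By grade within the Order: Salazar (Grand Cross); then Mendoza (Knight Commander); then Johansson (Commander); then Moreau and Vasquez (Officer).
Moreau and Vasquez both have date of appointment to the Order 1996-03-08, so the next rule applies.
Among Moreau and Vasquez, alphabetically by surname: Moreau before Vasquez.
Full order: Salazar, Mendoza, Johansson, Moreau, Vasquez.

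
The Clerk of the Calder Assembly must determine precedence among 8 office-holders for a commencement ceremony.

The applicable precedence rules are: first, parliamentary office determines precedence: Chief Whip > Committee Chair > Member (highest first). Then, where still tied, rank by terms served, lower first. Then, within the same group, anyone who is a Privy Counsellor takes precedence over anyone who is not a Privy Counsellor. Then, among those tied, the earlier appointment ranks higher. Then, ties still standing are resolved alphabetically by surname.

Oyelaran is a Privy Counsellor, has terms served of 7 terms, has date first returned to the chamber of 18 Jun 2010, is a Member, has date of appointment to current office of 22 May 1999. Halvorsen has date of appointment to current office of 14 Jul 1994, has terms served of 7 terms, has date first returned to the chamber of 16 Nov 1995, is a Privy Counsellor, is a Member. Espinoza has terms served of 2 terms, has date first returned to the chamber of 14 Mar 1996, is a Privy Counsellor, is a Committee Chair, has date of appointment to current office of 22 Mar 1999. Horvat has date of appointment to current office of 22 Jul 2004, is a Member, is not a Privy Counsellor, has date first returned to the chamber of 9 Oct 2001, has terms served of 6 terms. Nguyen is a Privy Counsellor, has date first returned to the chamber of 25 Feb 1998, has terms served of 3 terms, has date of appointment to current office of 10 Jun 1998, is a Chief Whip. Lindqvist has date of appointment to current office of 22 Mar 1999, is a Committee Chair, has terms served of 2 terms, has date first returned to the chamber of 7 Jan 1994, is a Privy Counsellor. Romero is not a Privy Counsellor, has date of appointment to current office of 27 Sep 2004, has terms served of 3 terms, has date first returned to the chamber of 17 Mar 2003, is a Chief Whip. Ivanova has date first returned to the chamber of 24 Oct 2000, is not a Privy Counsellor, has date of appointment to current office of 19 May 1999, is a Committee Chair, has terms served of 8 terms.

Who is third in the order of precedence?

Espinoza

By parliamentary office: Nguyen and Romero (Chief Whip); then Espinoza, Lindqvist and Ivanova (Committee Chair); then Horvat, Halvorsen and Oyelaran (Member).
Nguyen and Romero both have terms served 3 terms, so the next rule applies.
Among Nguyen and Romero, a Privy Counsellor before not a Privy Counsellor: Nguyen (a Privy Counsellor) before Romero (not a Privy Counsellor).
Among Espinoza, Lindqvist and Ivanova, by terms served (lower first): Espinoza and Lindqvist (2 terms) before Ivanova (8 terms).
Espinoza and Lindqvist are each a Privy Counsellor, so the next rule applies.
Espinoza and Lindqvist both have date of appointment to current office 22 Mar 1999, so the next rule applies.
Among Espinoza and Lindqvist, alphabetically by surname: Espinoza before Lindqvist.
Among Horvat, Halvorsen and Oyelaran, by terms served (lower first): Horvat (6 terms) before Halvorsen and Oyelaran (7 terms).
Halvorsen and Oyelaran are each a Privy Counsellor, so the next rule applies.
Among Halvorsen and Oyelaran, by date of appointment to current office (earlier first): Halvorsen (14 Jul 1994) before Oyelaran (22 May 1999).
Order: Nguyen, Romero, Espinoza, Lindqvist, Ivanova, Horvat, Halvorsen, Oyelaran.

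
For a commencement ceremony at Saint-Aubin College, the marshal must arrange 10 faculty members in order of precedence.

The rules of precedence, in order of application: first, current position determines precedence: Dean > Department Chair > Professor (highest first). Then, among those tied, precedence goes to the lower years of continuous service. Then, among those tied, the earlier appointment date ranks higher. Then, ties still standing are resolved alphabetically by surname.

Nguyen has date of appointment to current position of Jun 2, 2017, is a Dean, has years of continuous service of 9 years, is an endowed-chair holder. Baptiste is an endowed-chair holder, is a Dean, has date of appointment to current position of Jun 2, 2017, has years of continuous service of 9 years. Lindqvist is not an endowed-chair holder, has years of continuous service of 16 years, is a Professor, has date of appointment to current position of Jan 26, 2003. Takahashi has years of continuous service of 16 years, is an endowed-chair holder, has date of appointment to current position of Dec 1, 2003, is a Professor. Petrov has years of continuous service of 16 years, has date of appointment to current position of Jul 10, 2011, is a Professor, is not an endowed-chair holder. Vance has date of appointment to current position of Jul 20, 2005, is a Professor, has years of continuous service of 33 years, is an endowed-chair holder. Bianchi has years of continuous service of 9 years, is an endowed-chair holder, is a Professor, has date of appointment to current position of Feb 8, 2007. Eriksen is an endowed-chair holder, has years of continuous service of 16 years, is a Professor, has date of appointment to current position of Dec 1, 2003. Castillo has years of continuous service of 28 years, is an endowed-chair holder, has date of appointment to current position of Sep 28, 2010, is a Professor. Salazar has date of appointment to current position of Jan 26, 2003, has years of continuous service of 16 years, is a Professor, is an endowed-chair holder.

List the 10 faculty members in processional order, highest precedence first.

By current position: Baptiste and Nguyen (Dean); then Bianchi, Lindqvist, Salazar, Eriksen, Takahashi, Petrov, Castillo and Vance (Professor).
Baptiste and Nguyen both have years of continuous service 9 years, so the next rule applies.
Baptiste and Nguyen both have date of appointment to current position Jun 2, 2017, so the next rule applies.
Among Baptiste and Nguyen, alphabetically by surname: Baptiste before Nguyen.
Among Bianchi, Lindqvist, Salazar, Eriksen, Takahashi, Petrov, Castillo and Vance, by years of continuous service (lower first): Bianchi (9 years) before Lindqvist, Salazar, Eriksen, Takahashi and Petrov (16 years) before Castillo (28 years) before Vance (33 years).
Among Lindqvist, Salazar, Eriksen, Takahashi and Petrov, by date of appointment to current position (earlier first): Lindqvist and Salazar (Jan 26, 2003) before Eriksen and Takahashi (Dec 1, 2003) before Petrov (Jul 10, 2011).
Among Lindqvist and Salazar, alphabetically by surname: Lindqvist before Salazar.
Among Eriksen and Takahashi, alphabetically by surname: Eriksen before Takahashi.
Full order: Baptiste, Nguyen, Bianchi, Lindqvist, Salazar, Eriksen, Takahashi, Petrov, Castillo, Vance.

Baptiste, Nguyen, Bianchi, Lindqvist, Salazar, Eriksen, Takahashi, Petrov, Castillo, Vance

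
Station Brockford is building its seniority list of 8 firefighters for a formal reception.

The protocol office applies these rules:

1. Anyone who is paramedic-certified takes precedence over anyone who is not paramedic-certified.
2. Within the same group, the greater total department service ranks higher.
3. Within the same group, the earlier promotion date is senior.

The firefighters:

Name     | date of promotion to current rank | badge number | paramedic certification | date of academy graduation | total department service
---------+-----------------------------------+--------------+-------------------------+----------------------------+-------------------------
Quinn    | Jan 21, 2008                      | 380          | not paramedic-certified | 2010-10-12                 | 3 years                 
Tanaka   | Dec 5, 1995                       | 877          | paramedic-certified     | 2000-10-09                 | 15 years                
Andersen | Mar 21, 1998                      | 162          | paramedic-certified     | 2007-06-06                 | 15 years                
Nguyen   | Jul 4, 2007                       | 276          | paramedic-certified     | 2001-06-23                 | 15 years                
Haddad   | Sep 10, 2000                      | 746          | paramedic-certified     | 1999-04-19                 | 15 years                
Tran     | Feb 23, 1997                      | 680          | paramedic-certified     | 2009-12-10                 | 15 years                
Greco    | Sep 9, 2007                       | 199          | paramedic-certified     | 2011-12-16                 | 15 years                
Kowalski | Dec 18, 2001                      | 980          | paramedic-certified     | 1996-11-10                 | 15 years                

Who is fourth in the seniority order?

Haddad

By the first rule: Tanaka, Tran, Andersen, Haddad, Kowalski, Nguyen and Greco (each paramedic-certified); then Quinn (not paramedic-certified).
Tanaka, Tran, Andersen, Haddad, Kowalski, Nguyen and Greco all have total department service 15 years, so the next rule applies.
Among Tanaka, Tran, Andersen, Haddad, Kowalski, Nguyen and Greco, by date of promotion to current rank (earlier first): Tanaka (Dec 5, 1995) before Tran (Feb 23, 1997) before Andersen (Mar 21, 1998) before Haddad (Sep 10, 2000) before Kowalski (Dec 18, 2001) before Nguyen (Jul 4, 2007) before Greco (Sep 9, 2007).
Order: Tanaka, Tran, Andersen, Haddad, Kowalski, Nguyen, Greco, Quinn.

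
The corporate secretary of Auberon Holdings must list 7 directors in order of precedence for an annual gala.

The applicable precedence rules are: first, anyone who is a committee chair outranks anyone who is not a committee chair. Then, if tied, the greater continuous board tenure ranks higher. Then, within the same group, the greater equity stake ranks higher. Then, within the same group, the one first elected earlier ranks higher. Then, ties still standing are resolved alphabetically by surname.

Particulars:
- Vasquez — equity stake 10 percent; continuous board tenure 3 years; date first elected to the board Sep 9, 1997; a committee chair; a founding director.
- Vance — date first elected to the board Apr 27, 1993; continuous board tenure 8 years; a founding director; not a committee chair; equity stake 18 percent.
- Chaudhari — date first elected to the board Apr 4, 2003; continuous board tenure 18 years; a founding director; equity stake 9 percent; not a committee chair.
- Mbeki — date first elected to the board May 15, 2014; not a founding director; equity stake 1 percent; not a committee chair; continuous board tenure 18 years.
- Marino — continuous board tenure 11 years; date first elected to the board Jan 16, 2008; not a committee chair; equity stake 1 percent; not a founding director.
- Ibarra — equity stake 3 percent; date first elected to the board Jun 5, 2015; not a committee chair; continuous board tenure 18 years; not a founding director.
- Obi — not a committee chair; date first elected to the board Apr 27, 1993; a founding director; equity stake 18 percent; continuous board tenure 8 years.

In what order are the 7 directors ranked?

Vasquez, Chaudhari, Ibarra, Mbeki, Marino, Obi, Vance

By the first rule: Vasquez (a committee chair); then Chaudhari, Ibarra, Mbeki, Marino, Obi and Vance (each not a committee chair).
Among Chaudhari, Ibarra, Mbeki, Marino, Obi and Vance, by continuous board tenure (higher first): Chaudhari, Ibarra and Mbeki (18 years) before Marino (11 years) before Obi and Vance (8 years).
Among Chaudhari, Ibarra and Mbeki, by equity stake (higher first): Chaudhari (9 percent) before Ibarra (3 percent) before Mbeki (1 percent).
Obi and Vance both have equity stake 18 percent, so the next rule applies.
Obi and Vance both have date first elected to the board Apr 27, 1993, so the next rule applies.
Among Obi and Vance, alphabetically by surname: Obi before Vance.
Full order: Vasquez, Chaudhari, Ibarra, Mbeki, Marino, Obi, Vance.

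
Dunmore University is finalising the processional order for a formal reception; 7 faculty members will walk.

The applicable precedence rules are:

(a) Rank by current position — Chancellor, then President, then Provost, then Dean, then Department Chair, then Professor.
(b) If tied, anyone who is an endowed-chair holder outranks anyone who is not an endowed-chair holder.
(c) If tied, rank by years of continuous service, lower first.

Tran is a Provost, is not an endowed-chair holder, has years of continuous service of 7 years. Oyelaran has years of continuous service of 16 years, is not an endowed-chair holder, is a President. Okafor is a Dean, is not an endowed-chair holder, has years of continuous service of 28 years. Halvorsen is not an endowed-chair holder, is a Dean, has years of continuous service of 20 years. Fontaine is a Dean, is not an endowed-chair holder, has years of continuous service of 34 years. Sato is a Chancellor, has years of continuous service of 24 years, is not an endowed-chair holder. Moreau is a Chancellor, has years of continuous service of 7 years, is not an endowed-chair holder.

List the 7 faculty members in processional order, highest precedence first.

By current position: Moreau and Sato (Chancellor); then Oyelaran (President); then Tran (Provost); then Halvorsen, Okafor and Fontaine (Dean).
Moreau and Sato are each not an endowed-chair holder, so the next rule applies.
Among Moreau and Sato, by years of continuous service (lower first): Moreau (7 years) before Sato (24 years).
Halvorsen, Okafor and Fontaine are each not an endowed-chair holder, so the next rule applies.
Among Halvorsen, Okafor and Fontaine, by years of continuous service (lower first): Halvorsen (20 years) before Okafor (28 years) before Fontaine (34 years).
Full order: Moreau, Sato, Oyelaran, Tran, Halvorsen, Okafor, Fontaine.

Moreau, Sato, Oyelaran, Tran, Halvorsen, Okafor, Fontaine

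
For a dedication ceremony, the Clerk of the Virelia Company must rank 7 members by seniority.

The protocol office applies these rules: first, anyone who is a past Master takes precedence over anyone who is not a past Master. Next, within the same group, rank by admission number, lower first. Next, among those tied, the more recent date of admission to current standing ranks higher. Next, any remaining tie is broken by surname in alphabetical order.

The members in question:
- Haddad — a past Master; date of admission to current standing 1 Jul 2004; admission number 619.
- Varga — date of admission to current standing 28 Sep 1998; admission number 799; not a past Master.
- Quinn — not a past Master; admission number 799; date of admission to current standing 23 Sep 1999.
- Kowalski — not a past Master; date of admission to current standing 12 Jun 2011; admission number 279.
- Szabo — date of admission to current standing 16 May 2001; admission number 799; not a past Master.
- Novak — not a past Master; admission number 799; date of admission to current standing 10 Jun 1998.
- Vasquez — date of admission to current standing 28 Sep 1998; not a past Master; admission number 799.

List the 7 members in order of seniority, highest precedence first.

By the first rule: Haddad (a past Master); then Kowalski, Szabo, Quinn, Varga, Vasquez and Novak (each not a past Master).
Among Kowalski, Szabo, Quinn, Varga, Vasquez and Novak, by admission number (lower first): Kowalski (279) before Szabo, Quinn, Varga, Vasquez and Novak (799).
Among Szabo, Quinn, Varga, Vasquez and Novak, by date of admission to current standing (later first): Szabo (16 May 2001) before Quinn (23 Sep 1999) before Varga and Vasquez (28 Sep 1998) before Novak (10 Jun 1998).
Among Varga and Vasquez, alphabetically by surname: Varga before Vasquez.
Full order: Haddad, Kowalski, Szabo, Quinn, Varga, Vasquez, Novak.

Haddad, Kowalski, Szabo, Quinn, Varga, Vasquez, Novak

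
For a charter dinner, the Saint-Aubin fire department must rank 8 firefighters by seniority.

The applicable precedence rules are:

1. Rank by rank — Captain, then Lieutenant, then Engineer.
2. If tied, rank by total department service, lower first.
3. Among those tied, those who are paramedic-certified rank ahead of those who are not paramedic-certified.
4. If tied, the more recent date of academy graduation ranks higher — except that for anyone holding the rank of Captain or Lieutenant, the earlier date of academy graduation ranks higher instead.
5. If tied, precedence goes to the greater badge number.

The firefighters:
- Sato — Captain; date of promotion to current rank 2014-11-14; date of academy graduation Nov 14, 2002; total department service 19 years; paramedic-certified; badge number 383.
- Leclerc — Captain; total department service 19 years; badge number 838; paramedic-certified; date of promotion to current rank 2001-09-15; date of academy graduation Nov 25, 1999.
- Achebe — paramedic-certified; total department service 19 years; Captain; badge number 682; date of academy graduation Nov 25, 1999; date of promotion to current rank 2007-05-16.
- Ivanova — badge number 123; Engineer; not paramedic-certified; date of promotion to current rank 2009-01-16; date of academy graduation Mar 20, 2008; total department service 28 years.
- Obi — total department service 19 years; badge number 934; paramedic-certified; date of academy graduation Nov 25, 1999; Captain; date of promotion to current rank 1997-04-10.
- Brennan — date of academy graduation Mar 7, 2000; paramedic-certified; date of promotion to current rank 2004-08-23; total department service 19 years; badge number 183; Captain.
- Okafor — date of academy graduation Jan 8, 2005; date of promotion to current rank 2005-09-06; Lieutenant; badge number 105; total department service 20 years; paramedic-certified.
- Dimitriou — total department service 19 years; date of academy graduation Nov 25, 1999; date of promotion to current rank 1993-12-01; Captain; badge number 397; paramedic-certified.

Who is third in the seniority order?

By rank: Obi, Leclerc, Achebe, Dimitriou, Brennan and Sato (Captain); then Okafor (Lieutenant); then Ivanova (Engineer).
Obi, Leclerc, Achebe, Dimitriou, Brennan and Sato all have total department service 19 years, so the next rule applies.
Obi, Leclerc, Achebe, Dimitriou, Brennan and Sato are each paramedic-certified, so the next rule applies.
Among Obi, Leclerc, Achebe, Dimitriou, Brennan and Sato, by date of academy graduation (earlier first) (reversed rule for this group): Obi, Leclerc, Achebe and Dimitriou (Nov 25, 1999) before Brennan (Mar 7, 2000) before Sato (Nov 14, 2002).
Among Obi, Leclerc, Achebe and Dimitriou, by badge number (higher first): Obi (934) before Leclerc (838) before Achebe (682) before Dimitriou (397).
Order: Obi, Leclerc, Achebe, Dimitriou, Brennan, Sato, Okafor, Ivanova.

Achebe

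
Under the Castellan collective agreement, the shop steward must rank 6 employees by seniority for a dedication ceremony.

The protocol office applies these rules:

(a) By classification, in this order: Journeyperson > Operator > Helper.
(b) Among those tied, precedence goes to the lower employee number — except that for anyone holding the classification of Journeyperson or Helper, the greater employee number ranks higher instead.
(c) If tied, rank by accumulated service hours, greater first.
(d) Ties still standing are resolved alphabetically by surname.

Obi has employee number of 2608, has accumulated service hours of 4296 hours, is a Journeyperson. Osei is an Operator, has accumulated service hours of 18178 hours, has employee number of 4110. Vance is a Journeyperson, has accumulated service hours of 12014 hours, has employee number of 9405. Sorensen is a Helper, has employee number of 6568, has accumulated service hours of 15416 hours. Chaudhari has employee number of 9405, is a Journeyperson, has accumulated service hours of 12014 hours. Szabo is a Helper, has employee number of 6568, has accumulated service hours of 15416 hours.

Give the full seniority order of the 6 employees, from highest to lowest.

Chaudhari, Vance, Obi, Osei, Sorensen, Szabo

By classification: Chaudhari, Vance and Obi (Journeyperson); then Osei (Operator); then Sorensen and Szabo (Helper).
Among Chaudhari, Vance and Obi, by employee number (higher first) (reversed rule for this group): Chaudhari and Vance (9405) before Obi (2608).
Chaudhari and Vance both have accumulated service hours 12014 hours, so the next rule applies.
Among Chaudhari and Vance, alphabetically by surname: Chaudhari before Vance.
Sorensen and Szabo both have employee number 6568, so the next rule applies.
Sorensen and Szabo both have accumulated service hours 15416 hours, so the next rule applies.
Among Sorensen and Szabo, alphabetically by surname: Sorensen before Szabo.
Full order: Chaudhari, Vance, Obi, Osei, Sorensen, Szabo.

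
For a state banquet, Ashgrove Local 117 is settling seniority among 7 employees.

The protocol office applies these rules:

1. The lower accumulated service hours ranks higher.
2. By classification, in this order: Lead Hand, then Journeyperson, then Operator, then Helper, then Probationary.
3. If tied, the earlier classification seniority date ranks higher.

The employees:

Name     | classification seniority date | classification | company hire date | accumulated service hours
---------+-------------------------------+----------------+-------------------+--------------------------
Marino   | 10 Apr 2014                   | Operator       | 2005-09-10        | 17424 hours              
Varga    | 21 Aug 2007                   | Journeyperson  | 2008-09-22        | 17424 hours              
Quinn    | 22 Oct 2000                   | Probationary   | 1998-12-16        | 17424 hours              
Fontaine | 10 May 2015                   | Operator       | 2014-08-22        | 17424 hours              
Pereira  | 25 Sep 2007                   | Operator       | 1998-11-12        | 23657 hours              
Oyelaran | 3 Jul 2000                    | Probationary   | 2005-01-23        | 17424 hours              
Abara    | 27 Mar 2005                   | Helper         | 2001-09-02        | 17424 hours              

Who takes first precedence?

Varga

By accumulated service hours (lower first): Varga, Marino, Fontaine, Abara, Oyelaran and Quinn (each 17424 hours); then Pereira (23657 hours).
Among Varga, Marino, Fontaine, Abara, Oyelaran and Quinn, by classification: Varga (Journeyperson) before Marino and Fontaine (Operator) before Abara (Helper) before Oyelaran and Quinn (Probationary).
Among Marino and Fontaine, by classification seniority date (earlier first): Marino (10 Apr 2014) before Fontaine (10 May 2015).
Among Oyelaran and Quinn, by classification seniority date (earlier first): Oyelaran (3 Jul 2000) before Quinn (22 Oct 2000).
Order: Varga, Marino, Fontaine, Abara, Oyelaran, Quinn, Pereira.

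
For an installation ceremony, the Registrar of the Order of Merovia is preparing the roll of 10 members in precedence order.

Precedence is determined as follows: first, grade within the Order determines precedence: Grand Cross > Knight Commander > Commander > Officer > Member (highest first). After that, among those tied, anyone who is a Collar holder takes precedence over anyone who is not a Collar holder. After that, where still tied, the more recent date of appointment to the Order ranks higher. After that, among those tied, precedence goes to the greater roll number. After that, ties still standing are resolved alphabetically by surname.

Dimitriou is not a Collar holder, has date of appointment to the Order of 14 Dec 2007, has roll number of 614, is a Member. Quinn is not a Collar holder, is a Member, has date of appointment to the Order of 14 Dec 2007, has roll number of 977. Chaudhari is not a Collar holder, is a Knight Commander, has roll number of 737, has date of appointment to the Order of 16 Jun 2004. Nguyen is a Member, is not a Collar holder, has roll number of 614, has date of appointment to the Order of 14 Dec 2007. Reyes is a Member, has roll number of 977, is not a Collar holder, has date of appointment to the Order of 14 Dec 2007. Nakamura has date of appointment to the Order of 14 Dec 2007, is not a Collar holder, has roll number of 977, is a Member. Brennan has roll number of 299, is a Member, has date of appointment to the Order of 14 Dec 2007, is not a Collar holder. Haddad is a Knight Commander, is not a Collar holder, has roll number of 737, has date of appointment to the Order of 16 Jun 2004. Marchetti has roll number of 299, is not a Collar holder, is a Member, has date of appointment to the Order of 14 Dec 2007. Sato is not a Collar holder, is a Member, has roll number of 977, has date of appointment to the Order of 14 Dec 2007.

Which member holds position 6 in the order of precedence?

Sato

By grade within the Order: Chaudhari and Haddad (Knight Commander); then Nakamura, Quinn, Reyes, Sato, Dimitriou, Nguyen, Brennan and Marchetti (Member).
Chaudhari and Haddad are each not a Collar holder, so the next rule applies.
Chaudhari and Haddad both have date of appointment to the Order 16 Jun 2004, so the next rule applies.
Chaudhari and Haddad both have roll number 737, so the next rule applies.
Among Chaudhari and Haddad, alphabetically by surname: Chaudhari before Haddad.
Nakamura, Quinn, Reyes, Sato, Dimitriou, Nguyen, Brennan and Marchetti are each not a Collar holder, so the next rule applies.
Nakamura, Quinn, Reyes, Sato, Dimitriou, Nguyen, Brennan and Marchetti all have date of appointment to the Order 14 Dec 2007, so the next rule applies.
Among Nakamura, Quinn, Reyes, Sato, Dimitriou, Nguyen, Brennan and Marchetti, by roll number (higher first): Nakamura, Quinn, Reyes and Sato (977) before Dimitriou and Nguyen (614) before Brennan and Marchetti (299).
Among Nakamura, Quinn, Reyes and Sato, alphabetically by surname: Nakamura before Quinn before Reyes before Sato.
Among Dimitriou and Nguyen, alphabetically by surname: Dimitriou before Nguyen.
Among Brennan and Marchetti, alphabetically by surname: Brennan before Marchetti.
Order: Chaudhari, Haddad, Nakamura, Quinn, Reyes, Sato, Dimitriou, Nguyen, Brennan, Marchetti.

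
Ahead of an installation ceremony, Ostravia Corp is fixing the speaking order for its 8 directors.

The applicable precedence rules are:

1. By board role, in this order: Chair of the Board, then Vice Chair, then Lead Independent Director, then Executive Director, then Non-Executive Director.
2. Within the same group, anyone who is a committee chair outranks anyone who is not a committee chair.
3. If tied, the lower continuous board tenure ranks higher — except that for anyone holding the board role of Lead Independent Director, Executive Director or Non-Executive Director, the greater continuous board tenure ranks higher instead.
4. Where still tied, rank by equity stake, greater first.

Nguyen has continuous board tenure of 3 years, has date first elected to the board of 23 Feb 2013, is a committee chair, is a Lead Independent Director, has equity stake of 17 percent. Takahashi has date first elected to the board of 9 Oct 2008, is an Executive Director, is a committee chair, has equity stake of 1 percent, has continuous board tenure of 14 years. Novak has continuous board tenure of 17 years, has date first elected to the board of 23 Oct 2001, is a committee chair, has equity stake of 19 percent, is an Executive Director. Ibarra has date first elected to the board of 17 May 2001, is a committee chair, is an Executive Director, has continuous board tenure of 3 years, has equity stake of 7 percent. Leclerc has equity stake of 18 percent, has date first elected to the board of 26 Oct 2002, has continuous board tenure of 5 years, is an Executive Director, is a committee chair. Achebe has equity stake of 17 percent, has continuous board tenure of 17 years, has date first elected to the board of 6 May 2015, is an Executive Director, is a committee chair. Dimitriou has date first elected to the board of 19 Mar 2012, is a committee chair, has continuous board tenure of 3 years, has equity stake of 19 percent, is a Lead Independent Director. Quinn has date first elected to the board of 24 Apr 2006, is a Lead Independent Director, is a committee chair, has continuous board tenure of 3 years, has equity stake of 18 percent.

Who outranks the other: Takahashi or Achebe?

By board role: Dimitriou, Quinn and Nguyen (Lead Independent Director); then Novak, Achebe, Takahashi, Leclerc and Ibarra (Executive Director).
Dimitriou, Quinn and Nguyen are each a committee chair, so the next rule applies.
Dimitriou, Quinn and Nguyen all have continuous board tenure 3 years, so the next rule applies.
Among Dimitriou, Quinn and Nguyen, by equity stake (higher first): Dimitriou (19 percent) before Quinn (18 percent) before Nguyen (17 percent).
Novak, Achebe, Takahashi, Leclerc and Ibarra are each a committee chair, so the next rule applies.
Among Novak, Achebe, Takahashi, Leclerc and Ibarra, by continuous board tenure (higher first) (reversed rule for this group): Novak and Achebe (17 years) before Takahashi (14 years) before Leclerc (5 years) before Ibarra (3 years).
Among Novak and Achebe, by equity stake (higher first): Novak (19 percent) before Achebe (17 percent).
So Achebe takes precedence.

Achebe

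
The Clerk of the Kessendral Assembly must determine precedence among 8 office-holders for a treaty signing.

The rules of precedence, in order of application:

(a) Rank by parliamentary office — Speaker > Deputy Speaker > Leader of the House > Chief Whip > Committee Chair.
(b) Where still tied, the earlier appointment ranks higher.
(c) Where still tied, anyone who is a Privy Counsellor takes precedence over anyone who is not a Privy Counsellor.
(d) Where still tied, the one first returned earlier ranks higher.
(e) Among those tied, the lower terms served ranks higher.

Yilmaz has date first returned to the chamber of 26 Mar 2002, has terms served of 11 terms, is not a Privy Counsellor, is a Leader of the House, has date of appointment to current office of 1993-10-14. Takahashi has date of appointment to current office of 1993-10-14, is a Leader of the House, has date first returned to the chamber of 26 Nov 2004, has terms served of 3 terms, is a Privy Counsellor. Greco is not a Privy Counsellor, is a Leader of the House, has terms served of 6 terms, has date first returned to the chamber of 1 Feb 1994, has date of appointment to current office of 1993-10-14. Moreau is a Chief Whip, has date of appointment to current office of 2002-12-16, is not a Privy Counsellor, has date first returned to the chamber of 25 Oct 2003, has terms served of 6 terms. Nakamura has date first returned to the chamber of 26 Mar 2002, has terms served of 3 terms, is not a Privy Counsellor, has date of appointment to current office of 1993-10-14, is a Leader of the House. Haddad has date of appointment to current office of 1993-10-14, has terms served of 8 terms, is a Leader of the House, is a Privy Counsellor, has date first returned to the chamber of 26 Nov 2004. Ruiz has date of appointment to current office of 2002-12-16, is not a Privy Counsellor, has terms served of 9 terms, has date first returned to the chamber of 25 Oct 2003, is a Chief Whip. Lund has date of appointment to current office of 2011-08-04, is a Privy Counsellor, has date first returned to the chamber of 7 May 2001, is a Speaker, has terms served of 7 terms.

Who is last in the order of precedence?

Ruiz

By parliamentary office: Lund (Speaker); then Takahashi, Haddad, Greco, Nakamura and Yilmaz (Leader of the House); then Moreau and Ruiz (Chief Whip).
Takahashi, Haddad, Greco, Nakamura and Yilmaz all have date of appointment to current office 1993-10-14, so the next rule applies.
Among Takahashi, Haddad, Greco, Nakamura and Yilmaz, a Privy Counsellor before not a Privy Counsellor: Takahashi and Haddad (a Privy Counsellor) before Greco, Nakamura and Yilmaz (not a Privy Counsellor).
Takahashi and Haddad both have date first returned to the chamber 26 Nov 2004, so the next rule applies.
Among Takahashi and Haddad, by terms served (lower first): Takahashi (3 terms) before Haddad (8 terms).
Among Greco, Nakamura and Yilmaz, by date first returned to the chamber (earlier first): Greco (1 Feb 1994) before Nakamura and Yilmaz (26 Mar 2002).
Among Nakamura and Yilmaz, by terms served (lower first): Nakamura (3 terms) before Yilmaz (11 terms).
Moreau and Ruiz both have date of appointment to current office 2002-12-16, so the next rule applies.
Moreau and Ruiz are each not a Privy Counsellor, so the next rule applies.
Moreau and Ruiz both have date first returned to the chamber 25 Oct 2003, so the next rule applies.
Among Moreau and Ruiz, by terms served (lower first): Moreau (6 terms) before Ruiz (9 terms).
Order: Lund, Takahashi, Haddad, Greco, Nakamura, Yilmaz, Moreau, Ruiz.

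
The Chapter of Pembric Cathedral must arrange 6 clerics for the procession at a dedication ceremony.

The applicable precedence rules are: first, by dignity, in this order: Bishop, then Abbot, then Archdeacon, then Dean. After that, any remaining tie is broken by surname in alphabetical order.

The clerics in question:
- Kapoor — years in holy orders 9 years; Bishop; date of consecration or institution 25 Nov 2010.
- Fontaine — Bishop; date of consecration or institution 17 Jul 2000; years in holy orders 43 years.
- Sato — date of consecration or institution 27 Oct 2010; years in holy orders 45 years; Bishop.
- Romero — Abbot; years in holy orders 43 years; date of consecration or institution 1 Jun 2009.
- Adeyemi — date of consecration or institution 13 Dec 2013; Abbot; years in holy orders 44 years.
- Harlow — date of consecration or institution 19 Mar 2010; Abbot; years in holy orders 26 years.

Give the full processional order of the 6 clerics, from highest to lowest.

By dignity: Fontaine, Kapoor and Sato (Bishop); then Adeyemi, Harlow and Romero (Abbot).
Among Fontaine, Kapoor and Sato, alphabetically by surname: Fontaine before Kapoor before Sato.
Among Adeyemi, Harlow and Romero, alphabetically by surname: Adeyemi before Harlow before Romero.
Full order: Fontaine, Kapoor, Sato, Adeyemi, Harlow, Romero.

Fontaine, Kapoor, Sato, Adeyemi, Harlow, Romero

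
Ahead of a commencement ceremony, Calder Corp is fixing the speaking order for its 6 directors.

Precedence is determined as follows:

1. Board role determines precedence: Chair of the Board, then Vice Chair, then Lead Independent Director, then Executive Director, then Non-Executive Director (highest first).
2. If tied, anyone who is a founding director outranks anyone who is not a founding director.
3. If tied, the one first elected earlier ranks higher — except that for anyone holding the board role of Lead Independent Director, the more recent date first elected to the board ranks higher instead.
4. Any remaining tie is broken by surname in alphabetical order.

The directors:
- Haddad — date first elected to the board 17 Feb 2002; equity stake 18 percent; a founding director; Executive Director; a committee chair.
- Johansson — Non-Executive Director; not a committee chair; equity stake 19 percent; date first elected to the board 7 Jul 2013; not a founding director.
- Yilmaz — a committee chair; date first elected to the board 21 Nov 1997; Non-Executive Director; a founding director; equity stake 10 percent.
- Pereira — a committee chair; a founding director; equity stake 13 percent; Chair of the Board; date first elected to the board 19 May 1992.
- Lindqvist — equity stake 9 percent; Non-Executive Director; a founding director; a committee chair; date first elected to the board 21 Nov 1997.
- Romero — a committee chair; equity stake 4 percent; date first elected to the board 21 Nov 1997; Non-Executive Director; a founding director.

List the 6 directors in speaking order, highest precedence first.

Pereira, Haddad, Lindqvist, Romero, Yilmaz, Johansson

By board role: Pereira (Chair of the Board); then Haddad (Executive Director); then Lindqvist, Romero, Yilmaz and Johansson (Non-Executive Director).
Among Lindqvist, Romero, Yilmaz and Johansson, a founding director before not a founding director: Lindqvist, Romero and Yilmaz (a founding director) before Johansson (not a founding director).
Lindqvist, Romero and Yilmaz all have date first elected to the board 21 Nov 1997, so the next rule applies.
Among Lindqvist, Romero and Yilmaz, alphabetically by surname: Lindqvist before Romero before Yilmaz.
Full order: Pereira, Haddad, Lindqvist, Romero, Yilmaz, Johansson.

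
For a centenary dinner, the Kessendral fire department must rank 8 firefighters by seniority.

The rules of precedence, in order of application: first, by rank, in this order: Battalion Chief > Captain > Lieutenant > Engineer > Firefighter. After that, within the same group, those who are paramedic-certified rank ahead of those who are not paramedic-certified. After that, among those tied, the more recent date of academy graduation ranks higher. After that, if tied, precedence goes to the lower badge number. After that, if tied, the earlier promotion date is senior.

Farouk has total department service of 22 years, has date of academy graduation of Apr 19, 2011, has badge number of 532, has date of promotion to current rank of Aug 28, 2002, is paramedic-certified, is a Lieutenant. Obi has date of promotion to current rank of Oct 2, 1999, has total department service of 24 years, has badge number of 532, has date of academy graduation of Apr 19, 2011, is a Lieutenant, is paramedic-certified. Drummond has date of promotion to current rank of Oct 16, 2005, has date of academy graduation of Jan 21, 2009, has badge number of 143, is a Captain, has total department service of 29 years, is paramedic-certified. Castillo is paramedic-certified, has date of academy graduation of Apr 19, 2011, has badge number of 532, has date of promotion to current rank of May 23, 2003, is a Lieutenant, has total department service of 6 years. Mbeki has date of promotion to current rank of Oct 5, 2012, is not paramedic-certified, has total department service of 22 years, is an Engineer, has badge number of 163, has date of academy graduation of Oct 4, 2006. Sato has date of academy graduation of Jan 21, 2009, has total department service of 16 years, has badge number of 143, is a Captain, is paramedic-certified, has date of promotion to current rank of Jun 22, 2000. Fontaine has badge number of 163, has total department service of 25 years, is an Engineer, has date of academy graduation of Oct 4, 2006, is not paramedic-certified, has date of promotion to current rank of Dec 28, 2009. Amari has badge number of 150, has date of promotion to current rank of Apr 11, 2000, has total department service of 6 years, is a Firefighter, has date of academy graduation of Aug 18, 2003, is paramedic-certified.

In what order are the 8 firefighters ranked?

Sato, Drummond, Obi, Farouk, Castillo, Fontaine, Mbeki, Amari

By rank: Sato and Drummond (Captain); then Obi, Farouk and Castillo (Lieutenant); then Fontaine and Mbeki (Engineer); then Amari (Firefighter).
Sato and Drummond are each paramedic-certified, so the next rule applies.
Sato and Drummond both have date of academy graduation Jan 21, 2009, so the next rule applies.
Sato and Drummond both have badge number 143, so the next rule applies.
Among Sato and Drummond, by date of promotion to current rank (earlier first): Sato (Jun 22, 2000) before Drummond (Oct 16, 2005).
Obi, Farouk and Castillo are each paramedic-certified, so the next rule applies.
Obi, Farouk and Castillo all have date of academy graduation Apr 19, 2011, so the next rule applies.
Obi, Farouk and Castillo all have badge number 532, so the next rule applies.
Among Obi, Farouk and Castillo, by date of promotion to current rank (earlier first): Obi (Oct 2, 1999) before Farouk (Aug 28, 2002) before Castillo (May 23, 2003).
Fontaine and Mbeki are each not paramedic-certified, so the next rule applies.
Fontaine and Mbeki both have date of academy graduation Oct 4, 2006, so the next rule applies.
Fontaine and Mbeki both have badge number 163, so the next rule applies.
Among Fontaine and Mbeki, by date of promotion to current rank (earlier first): Fontaine (Dec 28, 2009) before Mbeki (Oct 5, 2012).
Full order: Sato, Drummond, Obi, Farouk, Castillo, Fontaine, Mbeki, Amari.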